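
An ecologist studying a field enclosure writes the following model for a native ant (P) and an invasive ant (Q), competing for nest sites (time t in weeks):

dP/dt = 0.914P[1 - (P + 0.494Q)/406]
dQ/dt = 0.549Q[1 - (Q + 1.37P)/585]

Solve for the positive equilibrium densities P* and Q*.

Setting both brackets to zero gives the nullclines P + 0.494Q = 406 and 1.37P + Q = 585.
Substituting Q = 585 - 1.37P into the first: P(1 - 0.494·1.37) = 406 - 0.494·585.
So P* = 117/0.323 = 362, and then Q* = 585 - 1.37·362 = 89.

P* ≈ 362, Q* ≈ 89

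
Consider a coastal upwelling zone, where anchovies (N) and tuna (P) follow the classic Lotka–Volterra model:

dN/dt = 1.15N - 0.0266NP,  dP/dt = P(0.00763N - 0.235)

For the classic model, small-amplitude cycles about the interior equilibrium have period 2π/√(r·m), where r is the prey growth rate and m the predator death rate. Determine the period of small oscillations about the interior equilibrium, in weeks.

T ≈ 12.1 weeks

Here r = 1.15 and m = 0.235, so r·m = 0.27.
ω = √0.27 = 0.52 per week, hence T = 2π/ω ≈ 12.1 weeks.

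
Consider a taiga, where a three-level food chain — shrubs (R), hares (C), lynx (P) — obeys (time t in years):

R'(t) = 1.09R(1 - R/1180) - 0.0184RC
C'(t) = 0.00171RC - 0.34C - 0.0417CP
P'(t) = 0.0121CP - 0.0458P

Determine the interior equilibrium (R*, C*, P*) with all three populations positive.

From dP/dt = 0: 0.0121C* = 0.0458, so C* = 3.79.
From dR/dt = 0: 1.09(1 - R*/1180) = 0.0184·3.79, giving R* = 1180·(1 - 0.0639) = 1100.
From dC/dt = 0: 0.00171·1100 - 0.34 = 0.0417P*, so P* = 1.55/0.0417 = 37.1.

R* ≈ 1100, C* ≈ 3.79, P* ≈ 37.1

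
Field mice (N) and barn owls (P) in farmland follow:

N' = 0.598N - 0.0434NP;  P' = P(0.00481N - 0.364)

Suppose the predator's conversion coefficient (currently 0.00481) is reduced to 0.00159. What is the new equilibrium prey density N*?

N* ≈ 229

At the interior fixed point, setting dP/dt = 0 with P > 0 fixes N* = (predator death rate)/(NP coefficient) — independent of the other coefficients.
With the change, N* = 0.364/0.00159 = 229; it rises from 75.7.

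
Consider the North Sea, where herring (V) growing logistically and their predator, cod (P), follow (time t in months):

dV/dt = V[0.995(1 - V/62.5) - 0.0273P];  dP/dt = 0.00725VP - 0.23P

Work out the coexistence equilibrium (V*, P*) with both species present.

From dP/dt = 0 with P > 0: 0.00725V* = 0.23, so V* = 31.7.
Substitute into dV/dt = 0: 0.995(1 - 31.7/62.5) = 0.0273P*.
The bracket is 0.492, giving P* = 0.49/0.0273 = 17.9.

V* ≈ 31.7, P* ≈ 17.9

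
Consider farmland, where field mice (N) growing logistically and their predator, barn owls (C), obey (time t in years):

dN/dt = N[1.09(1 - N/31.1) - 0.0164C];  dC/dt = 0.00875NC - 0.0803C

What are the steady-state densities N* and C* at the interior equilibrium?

N* ≈ 9.18, C* ≈ 46.9

From dC/dt = 0 with C > 0: 0.00875N* = 0.0803, so N* = 9.18.
Substitute into dN/dt = 0: 1.09(1 - 9.18/31.1) = 0.0164C*.
The bracket is 0.705, giving C* = 0.768/0.0164 = 46.9.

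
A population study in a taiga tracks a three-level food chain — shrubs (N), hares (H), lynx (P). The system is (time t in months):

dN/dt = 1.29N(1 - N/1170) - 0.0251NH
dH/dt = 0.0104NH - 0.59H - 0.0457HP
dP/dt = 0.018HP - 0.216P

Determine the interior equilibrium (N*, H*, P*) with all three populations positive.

From dP/dt = 0: 0.018H* = 0.216, so H* = 12.
From dN/dt = 0: 1.29(1 - N*/1170) = 0.0251·12, giving N* = 1170·(1 - 0.233) = 897.
From dH/dt = 0: 0.0104·897 - 0.59 = 0.0457P*, so P* = 8.74/0.0457 = 191.

N* ≈ 897, H* ≈ 12, P* ≈ 191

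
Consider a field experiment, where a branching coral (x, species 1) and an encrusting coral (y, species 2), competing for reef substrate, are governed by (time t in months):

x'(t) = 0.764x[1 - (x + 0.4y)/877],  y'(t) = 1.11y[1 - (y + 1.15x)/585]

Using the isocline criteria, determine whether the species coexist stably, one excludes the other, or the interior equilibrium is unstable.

Compare the nullcline intercepts: K1/α12 = 877/0.4 = 2190 > K2 = 585; K2/α21 = 585/1.15 = 509 < K1 = 877.
Since the inequalities point opposite ways, species 1 can invade but species 2 cannot.

species 1 excludes species 2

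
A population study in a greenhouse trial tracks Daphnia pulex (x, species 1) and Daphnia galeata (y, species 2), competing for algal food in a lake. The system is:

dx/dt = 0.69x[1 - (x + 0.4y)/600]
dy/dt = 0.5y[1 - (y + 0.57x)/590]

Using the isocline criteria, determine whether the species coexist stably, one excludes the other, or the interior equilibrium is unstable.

Compare the nullcline intercepts: K1/α12 = 600/0.4 = 1500 > K2 = 590; K2/α21 = 590/0.57 = 1040 > K1 = 600.
Since both inequalities hold, each species can invade when rare, so the interior equilibrium is stable.

stable coexistence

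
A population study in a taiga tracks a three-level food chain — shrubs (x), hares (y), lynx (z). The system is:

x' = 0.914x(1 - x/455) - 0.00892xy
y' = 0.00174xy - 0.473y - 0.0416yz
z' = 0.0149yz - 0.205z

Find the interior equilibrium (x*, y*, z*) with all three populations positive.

From dz/dt = 0: 0.0149y* = 0.205, so y* = 13.8.
From dx/dt = 0: 0.914(1 - x*/455) = 0.00892·13.8, giving x* = 455·(1 - 0.134) = 394.
From dy/dt = 0: 0.00174·394 - 0.473 = 0.0416z*, so z* = 0.212/0.0416 = 5.11.

x* ≈ 394, y* ≈ 13.8, z* ≈ 5.11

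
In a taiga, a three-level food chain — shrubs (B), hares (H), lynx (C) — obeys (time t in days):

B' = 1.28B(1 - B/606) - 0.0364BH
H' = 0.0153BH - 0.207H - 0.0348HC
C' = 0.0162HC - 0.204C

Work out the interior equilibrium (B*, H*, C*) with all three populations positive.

From dC/dt = 0: 0.0162H* = 0.204, so H* = 12.6.
From dB/dt = 0: 1.28(1 - B*/606) = 0.0364·12.6, giving B* = 606·(1 - 0.358) = 389.
From dH/dt = 0: 0.0153·389 - 0.207 = 0.0348C*, so C* = 5.74/0.0348 = 165.

B* ≈ 389, H* ≈ 12.6, C* ≈ 165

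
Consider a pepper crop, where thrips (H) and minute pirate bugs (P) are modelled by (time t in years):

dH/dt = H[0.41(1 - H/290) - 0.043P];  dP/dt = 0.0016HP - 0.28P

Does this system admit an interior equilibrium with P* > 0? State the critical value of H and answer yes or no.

The predator equation gives dP/dt > 0 only when H > 0.28/0.0016 = 175.
Without the predator, H → K = 290. Since 290 > 175, the predator can invade and persist.

Threshold H = 175; K > 175, so yes, the predator persists.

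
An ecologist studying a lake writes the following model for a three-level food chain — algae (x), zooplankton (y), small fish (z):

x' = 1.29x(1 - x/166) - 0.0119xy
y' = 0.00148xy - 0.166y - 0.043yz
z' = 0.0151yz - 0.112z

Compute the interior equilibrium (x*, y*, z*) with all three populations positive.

x* ≈ 155, y* ≈ 7.42, z* ≈ 1.46

From dz/dt = 0: 0.0151y* = 0.112, so y* = 7.42.
From dx/dt = 0: 1.29(1 - x*/166) = 0.0119·7.42, giving x* = 166·(1 - 0.0684) = 155.
From dy/dt = 0: 0.00148·155 - 0.166 = 0.043z*, so z* = 0.0629/0.043 = 1.46.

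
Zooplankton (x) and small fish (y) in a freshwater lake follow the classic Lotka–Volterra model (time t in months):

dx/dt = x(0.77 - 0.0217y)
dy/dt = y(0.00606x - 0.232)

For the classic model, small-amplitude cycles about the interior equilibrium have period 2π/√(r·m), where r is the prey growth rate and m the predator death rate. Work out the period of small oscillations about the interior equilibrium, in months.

Here r = 0.77 and m = 0.232, so r·m = 0.179.
ω = √0.179 = 0.423 per month, hence T = 2π/ω ≈ 14.9 months.

T ≈ 14.9 months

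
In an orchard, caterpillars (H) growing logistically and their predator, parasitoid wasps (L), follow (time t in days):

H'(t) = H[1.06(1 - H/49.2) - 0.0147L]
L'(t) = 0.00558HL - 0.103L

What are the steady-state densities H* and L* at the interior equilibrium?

From dL/dt = 0 with L > 0: 0.00558H* = 0.103, so H* = 18.5.
Substitute into dH/dt = 0: 1.06(1 - 18.5/49.2) = 0.0147L*.
The bracket is 0.625, giving L* = 0.662/0.0147 = 45.1.

H* ≈ 18.5, L* ≈ 45.1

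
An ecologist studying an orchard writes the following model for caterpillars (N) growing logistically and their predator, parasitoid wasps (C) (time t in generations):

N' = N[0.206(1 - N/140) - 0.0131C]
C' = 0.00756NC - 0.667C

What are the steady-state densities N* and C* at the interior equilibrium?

From dC/dt = 0 with C > 0: 0.00756N* = 0.667, so N* = 88.2.
Substitute into dN/dt = 0: 0.206(1 - 88.2/140) = 0.0131C*.
The bracket is 0.37, giving C* = 0.0762/0.0131 = 5.82.

N* ≈ 88.2, C* ≈ 5.82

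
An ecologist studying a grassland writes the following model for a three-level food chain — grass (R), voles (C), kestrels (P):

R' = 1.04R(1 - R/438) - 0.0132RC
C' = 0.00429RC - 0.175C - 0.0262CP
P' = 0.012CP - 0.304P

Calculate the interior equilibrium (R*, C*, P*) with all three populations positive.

R* ≈ 297, C* ≈ 25.3, P* ≈ 42

From dP/dt = 0: 0.012C* = 0.304, so C* = 25.3.
From dR/dt = 0: 1.04(1 - R*/438) = 0.0132·25.3, giving R* = 438·(1 - 0.322) = 297.
From dC/dt = 0: 0.00429·297 - 0.175 = 0.0262P*, so P* = 1.1/0.0262 = 42.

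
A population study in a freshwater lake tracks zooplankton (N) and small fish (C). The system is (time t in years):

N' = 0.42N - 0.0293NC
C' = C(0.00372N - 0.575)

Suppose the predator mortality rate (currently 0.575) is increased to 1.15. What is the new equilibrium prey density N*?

At the interior fixed point, setting dC/dt = 0 with C > 0 fixes N* = (predator death rate)/(NC coefficient) — independent of the other coefficients.
With the change, N* = 1.15/0.00372 = 309; it rises from 155.

N* ≈ 309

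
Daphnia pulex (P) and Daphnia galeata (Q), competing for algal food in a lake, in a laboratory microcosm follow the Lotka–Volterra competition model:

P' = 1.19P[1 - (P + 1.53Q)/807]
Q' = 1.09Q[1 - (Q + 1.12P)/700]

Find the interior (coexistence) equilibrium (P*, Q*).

P* ≈ 370, Q* ≈ 286

Setting both brackets to zero gives the nullclines P + 1.53Q = 807 and 1.12P + Q = 700.
Substituting Q = 700 - 1.12P into the first: P(1 - 1.53·1.12) = 807 - 1.53·700.
So P* = -264/-0.714 = 370, and then Q* = 700 - 1.12·370 = 286.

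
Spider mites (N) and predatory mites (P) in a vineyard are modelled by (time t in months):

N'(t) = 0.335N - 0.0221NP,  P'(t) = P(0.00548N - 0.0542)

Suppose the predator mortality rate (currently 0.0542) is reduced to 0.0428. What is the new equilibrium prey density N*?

N* ≈ 7.81

At the interior fixed point, setting dP/dt = 0 with P > 0 fixes N* = (predator death rate)/(NP coefficient) — independent of the other coefficients.
With the change, N* = 0.0428/0.00548 = 7.81; it falls from 9.89.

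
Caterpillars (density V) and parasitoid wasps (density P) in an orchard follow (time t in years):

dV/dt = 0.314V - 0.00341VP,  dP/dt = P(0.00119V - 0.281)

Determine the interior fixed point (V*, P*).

Set dP/dt = 0 with P > 0: 0.00119V - 0.281 = 0, so V* = 0.281/0.00119 = 236.
Set dV/dt = 0 with V > 0: 0.314 - 0.00341P = 0, so P* = 0.314/0.00341 = 92.1.

V* ≈ 236, P* ≈ 92.1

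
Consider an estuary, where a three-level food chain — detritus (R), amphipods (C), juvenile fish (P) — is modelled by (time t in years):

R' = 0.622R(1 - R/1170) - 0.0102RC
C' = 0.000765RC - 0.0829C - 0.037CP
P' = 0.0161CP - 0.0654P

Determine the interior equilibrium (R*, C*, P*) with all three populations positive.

R* ≈ 1090, C* ≈ 4.06, P* ≈ 20.3

From dP/dt = 0: 0.0161C* = 0.0654, so C* = 4.06.
From dR/dt = 0: 0.622(1 - R*/1170) = 0.0102·4.06, giving R* = 1170·(1 - 0.0666) = 1090.
From dC/dt = 0: 0.000765·1090 - 0.0829 = 0.037P*, so P* = 0.753/0.037 = 20.3.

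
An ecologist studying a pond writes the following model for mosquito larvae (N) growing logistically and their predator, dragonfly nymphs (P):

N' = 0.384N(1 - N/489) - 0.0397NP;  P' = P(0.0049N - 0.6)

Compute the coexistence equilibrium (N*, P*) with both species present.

From dP/dt = 0 with P > 0: 0.0049N* = 0.6, so N* = 122.
Substitute into dN/dt = 0: 0.384(1 - 122/489) = 0.0397P*.
The bracket is 0.75, giving P* = 0.288/0.0397 = 7.25.

N* ≈ 122, P* ≈ 7.25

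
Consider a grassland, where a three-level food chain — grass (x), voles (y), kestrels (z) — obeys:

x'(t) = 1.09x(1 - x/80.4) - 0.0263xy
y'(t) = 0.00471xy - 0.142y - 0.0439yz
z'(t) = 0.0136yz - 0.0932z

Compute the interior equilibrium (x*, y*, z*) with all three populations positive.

x* ≈ 67.1, y* ≈ 6.85, z* ≈ 3.97

From dz/dt = 0: 0.0136y* = 0.0932, so y* = 6.85.
From dx/dt = 0: 1.09(1 - x*/80.4) = 0.0263·6.85, giving x* = 80.4·(1 - 0.165) = 67.1.
From dy/dt = 0: 0.00471·67.1 - 0.142 = 0.0439z*, so z* = 0.174/0.0439 = 3.97.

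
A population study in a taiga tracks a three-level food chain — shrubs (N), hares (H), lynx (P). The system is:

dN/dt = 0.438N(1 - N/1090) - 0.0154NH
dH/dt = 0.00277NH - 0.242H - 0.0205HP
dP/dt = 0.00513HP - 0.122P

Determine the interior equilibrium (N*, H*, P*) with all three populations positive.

N* ≈ 179, H* ≈ 23.8, P* ≈ 12.3

From dP/dt = 0: 0.00513H* = 0.122, so H* = 23.8.
From dN/dt = 0: 0.438(1 - N*/1090) = 0.0154·23.8, giving N* = 1090·(1 - 0.836) = 179.
From dH/dt = 0: 0.00277·179 - 0.242 = 0.0205P*, so P* = 0.253/0.0205 = 12.3.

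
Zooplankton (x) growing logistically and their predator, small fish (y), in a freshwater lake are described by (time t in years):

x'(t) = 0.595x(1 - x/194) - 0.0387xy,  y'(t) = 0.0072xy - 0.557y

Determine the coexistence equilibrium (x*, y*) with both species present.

From dy/dt = 0 with y > 0: 0.0072x* = 0.557, so x* = 77.4.
Substitute into dx/dt = 0: 0.595(1 - 77.4/194) = 0.0387y*.
The bracket is 0.601, giving y* = 0.358/0.0387 = 9.24.

x* ≈ 77.4, y* ≈ 9.24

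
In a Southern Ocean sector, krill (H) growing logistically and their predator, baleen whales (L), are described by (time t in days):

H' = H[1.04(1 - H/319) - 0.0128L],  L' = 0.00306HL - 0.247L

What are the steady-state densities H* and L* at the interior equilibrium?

From dL/dt = 0 with L > 0: 0.00306H* = 0.247, so H* = 80.7.
Substitute into dH/dt = 0: 1.04(1 - 80.7/319) = 0.0128L*.
The bracket is 0.747, giving L* = 0.777/0.0128 = 60.7.

H* ≈ 80.7, L* ≈ 60.7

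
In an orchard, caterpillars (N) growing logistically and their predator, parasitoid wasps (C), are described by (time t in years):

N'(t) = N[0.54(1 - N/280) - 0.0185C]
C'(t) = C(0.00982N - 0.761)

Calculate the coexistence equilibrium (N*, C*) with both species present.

N* ≈ 77.5, C* ≈ 21.1

From dC/dt = 0 with C > 0: 0.00982N* = 0.761, so N* = 77.5.
Substitute into dN/dt = 0: 0.54(1 - 77.5/280) = 0.0185C*.
The bracket is 0.723, giving C* = 0.391/0.0185 = 21.1.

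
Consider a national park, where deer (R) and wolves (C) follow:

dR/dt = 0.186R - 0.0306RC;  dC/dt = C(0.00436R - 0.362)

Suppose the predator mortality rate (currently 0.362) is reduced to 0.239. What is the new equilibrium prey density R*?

At the interior fixed point, setting dC/dt = 0 with C > 0 fixes R* = (predator death rate)/(RC coefficient) — independent of the other coefficients.
With the change, R* = 0.239/0.00436 = 54.8; it falls from 83.

R* ≈ 54.8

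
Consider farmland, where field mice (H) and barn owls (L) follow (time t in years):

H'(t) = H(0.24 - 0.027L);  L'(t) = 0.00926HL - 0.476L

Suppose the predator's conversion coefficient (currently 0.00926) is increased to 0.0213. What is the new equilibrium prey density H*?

H* ≈ 22.3

At the interior fixed point, setting dL/dt = 0 with L > 0 fixes H* = (predator death rate)/(HL coefficient) — independent of the other coefficients.
With the change, H* = 0.476/0.0213 = 22.3; it falls from 51.4.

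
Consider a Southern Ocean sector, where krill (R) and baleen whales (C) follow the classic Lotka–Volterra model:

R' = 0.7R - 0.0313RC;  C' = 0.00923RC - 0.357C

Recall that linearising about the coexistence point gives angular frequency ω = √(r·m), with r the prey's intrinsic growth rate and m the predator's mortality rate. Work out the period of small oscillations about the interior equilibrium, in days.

T ≈ 12.6 days

Here r = 0.7 and m = 0.357, so r·m = 0.25.
ω = √0.25 = 0.5 per day, hence T = 2π/ω ≈ 12.6 days.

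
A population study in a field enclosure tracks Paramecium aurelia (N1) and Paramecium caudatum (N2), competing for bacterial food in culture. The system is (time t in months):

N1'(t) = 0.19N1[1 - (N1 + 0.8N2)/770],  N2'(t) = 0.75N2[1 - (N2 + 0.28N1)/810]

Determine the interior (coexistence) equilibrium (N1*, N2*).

N1* ≈ 157, N2* ≈ 766

Setting both brackets to zero gives the nullclines N1 + 0.8N2 = 770 and 0.28N1 + N2 = 810.
Substituting N2 = 810 - 0.28N1 into the first: N1(1 - 0.8·0.28) = 770 - 0.8·810.
So N1* = 122/0.776 = 157, and then N2* = 810 - 0.28·157 = 766.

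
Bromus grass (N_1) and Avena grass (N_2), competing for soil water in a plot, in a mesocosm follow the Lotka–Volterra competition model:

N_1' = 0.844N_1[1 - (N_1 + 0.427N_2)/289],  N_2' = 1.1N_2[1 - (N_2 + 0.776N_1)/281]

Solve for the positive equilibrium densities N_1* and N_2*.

Setting both brackets to zero gives the nullclines N_1 + 0.427N_2 = 289 and 0.776N_1 + N_2 = 281.
Substituting N_2 = 281 - 0.776N_1 into the first: N_1(1 - 0.427·0.776) = 289 - 0.427·281.
So N_1* = 169/0.669 = 253, and then N_2* = 281 - 0.776·253 = 84.9.

N_1* ≈ 253, N_2* ≈ 84.9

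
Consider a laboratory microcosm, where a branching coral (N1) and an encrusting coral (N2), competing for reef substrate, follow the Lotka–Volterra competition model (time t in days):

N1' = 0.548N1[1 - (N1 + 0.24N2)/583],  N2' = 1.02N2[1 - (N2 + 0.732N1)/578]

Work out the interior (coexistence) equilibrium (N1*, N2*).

Setting both brackets to zero gives the nullclines N1 + 0.24N2 = 583 and 0.732N1 + N2 = 578.
Substituting N2 = 578 - 0.732N1 into the first: N1(1 - 0.24·0.732) = 583 - 0.24·578.
So N1* = 444/0.824 = 539, and then N2* = 578 - 0.732·539 = 183.

N1* ≈ 539, N2* ≈ 183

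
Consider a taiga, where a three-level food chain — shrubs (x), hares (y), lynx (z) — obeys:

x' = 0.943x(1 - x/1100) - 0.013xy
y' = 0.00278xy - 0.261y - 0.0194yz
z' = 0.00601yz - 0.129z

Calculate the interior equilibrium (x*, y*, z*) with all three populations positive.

From dz/dt = 0: 0.00601y* = 0.129, so y* = 21.5.
From dx/dt = 0: 0.943(1 - x*/1100) = 0.013·21.5, giving x* = 1100·(1 - 0.296) = 775.
From dy/dt = 0: 0.00278·775 - 0.261 = 0.0194z*, so z* = 1.89/0.0194 = 97.5.

x* ≈ 775, y* ≈ 21.5, z* ≈ 97.5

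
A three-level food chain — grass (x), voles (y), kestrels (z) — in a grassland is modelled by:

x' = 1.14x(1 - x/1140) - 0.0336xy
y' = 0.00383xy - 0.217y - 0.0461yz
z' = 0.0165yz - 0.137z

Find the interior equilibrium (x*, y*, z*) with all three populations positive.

From dz/dt = 0: 0.0165y* = 0.137, so y* = 8.3.
From dx/dt = 0: 1.14(1 - x*/1140) = 0.0336·8.3, giving x* = 1140·(1 - 0.245) = 861.
From dy/dt = 0: 0.00383·861 - 0.217 = 0.0461z*, so z* = 3.08/0.0461 = 66.8.

x* ≈ 861, y* ≈ 8.3, z* ≈ 66.8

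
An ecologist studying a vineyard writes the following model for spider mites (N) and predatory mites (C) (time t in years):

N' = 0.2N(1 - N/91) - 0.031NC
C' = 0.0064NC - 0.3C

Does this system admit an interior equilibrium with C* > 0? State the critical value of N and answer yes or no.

Threshold N = 46.9; K > 46.9, so yes, the predator persists.

The predator equation gives dC/dt > 0 only when N > 0.3/0.0064 = 46.9.
Without the predator, N → K = 91. Since 91 > 46.9, the predator can invade and persist.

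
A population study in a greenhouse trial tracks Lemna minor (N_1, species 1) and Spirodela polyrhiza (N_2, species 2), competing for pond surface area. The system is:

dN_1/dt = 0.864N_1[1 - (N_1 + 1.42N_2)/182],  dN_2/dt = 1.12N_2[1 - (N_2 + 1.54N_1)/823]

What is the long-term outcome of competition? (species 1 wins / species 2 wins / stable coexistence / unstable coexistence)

species 2 excludes species 1

Compare the nullcline intercepts: K1/α12 = 182/1.42 = 128 < K2 = 823; K2/α21 = 823/1.54 = 534 > K1 = 182.
Since the inequalities point opposite ways, species 2 can invade but species 1 cannot.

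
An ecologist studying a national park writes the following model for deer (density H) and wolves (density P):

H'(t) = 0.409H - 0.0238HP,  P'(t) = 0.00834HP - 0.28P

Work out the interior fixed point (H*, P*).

H* ≈ 33.6, P* ≈ 17.2

Set dP/dt = 0 with P > 0: 0.00834H - 0.28 = 0, so H* = 0.28/0.00834 = 33.6.
Set dH/dt = 0 with H > 0: 0.409 - 0.0238P = 0, so P* = 0.409/0.0238 = 17.2.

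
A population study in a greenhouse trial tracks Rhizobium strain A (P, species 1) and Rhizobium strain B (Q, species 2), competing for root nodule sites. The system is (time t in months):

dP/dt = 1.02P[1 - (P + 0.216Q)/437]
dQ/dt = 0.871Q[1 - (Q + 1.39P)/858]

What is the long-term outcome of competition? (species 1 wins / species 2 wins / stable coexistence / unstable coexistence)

stable coexistence

Compare the nullcline intercepts: K1/α12 = 437/0.216 = 2020 > K2 = 858; K2/α21 = 858/1.39 = 617 > K1 = 437.
Since both inequalities hold, each species can invade when rare, so the interior equilibrium is stable.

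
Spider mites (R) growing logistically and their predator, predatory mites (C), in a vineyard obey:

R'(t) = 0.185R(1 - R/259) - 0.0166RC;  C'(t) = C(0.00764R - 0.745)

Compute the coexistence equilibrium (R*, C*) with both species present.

R* ≈ 97.5, C* ≈ 6.95

From dC/dt = 0 with C > 0: 0.00764R* = 0.745, so R* = 97.5.
Substitute into dR/dt = 0: 0.185(1 - 97.5/259) = 0.0166C*.
The bracket is 0.624, giving C* = 0.115/0.0166 = 6.95.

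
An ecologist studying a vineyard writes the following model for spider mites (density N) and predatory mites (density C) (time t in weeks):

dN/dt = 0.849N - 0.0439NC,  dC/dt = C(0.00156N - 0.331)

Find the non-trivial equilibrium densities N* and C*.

N* ≈ 212, C* ≈ 19.3

Set dC/dt = 0 with C > 0: 0.00156N - 0.331 = 0, so N* = 0.331/0.00156 = 212.
Set dN/dt = 0 with N > 0: 0.849 - 0.0439C = 0, so C* = 0.849/0.0439 = 19.3.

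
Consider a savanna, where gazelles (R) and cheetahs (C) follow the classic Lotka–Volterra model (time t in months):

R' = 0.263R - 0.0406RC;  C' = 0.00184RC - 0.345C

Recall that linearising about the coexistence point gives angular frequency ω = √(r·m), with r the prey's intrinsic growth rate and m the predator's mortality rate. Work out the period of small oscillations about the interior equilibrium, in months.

Here r = 0.263 and m = 0.345, so r·m = 0.0907.
ω = √0.0907 = 0.301 per month, hence T = 2π/ω ≈ 20.9 months.

T ≈ 20.9 months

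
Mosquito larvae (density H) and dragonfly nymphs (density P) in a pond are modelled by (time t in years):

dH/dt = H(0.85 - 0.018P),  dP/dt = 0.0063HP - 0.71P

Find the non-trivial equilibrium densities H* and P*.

Set dP/dt = 0 with P > 0: 0.0063H - 0.71 = 0, so H* = 0.71/0.0063 = 113.
Set dH/dt = 0 with H > 0: 0.85 - 0.018P = 0, so P* = 0.85/0.018 = 47.2.

H* ≈ 113, P* ≈ 47.2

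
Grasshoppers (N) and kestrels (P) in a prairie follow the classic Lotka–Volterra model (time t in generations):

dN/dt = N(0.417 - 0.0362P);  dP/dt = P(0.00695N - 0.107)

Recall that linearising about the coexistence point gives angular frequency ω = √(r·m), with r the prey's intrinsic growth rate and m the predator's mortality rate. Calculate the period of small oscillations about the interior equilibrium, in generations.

Here r = 0.417 and m = 0.107, so r·m = 0.0446.
ω = √0.0446 = 0.211 per generation, hence T = 2π/ω ≈ 29.7 generations.

T ≈ 29.7 generations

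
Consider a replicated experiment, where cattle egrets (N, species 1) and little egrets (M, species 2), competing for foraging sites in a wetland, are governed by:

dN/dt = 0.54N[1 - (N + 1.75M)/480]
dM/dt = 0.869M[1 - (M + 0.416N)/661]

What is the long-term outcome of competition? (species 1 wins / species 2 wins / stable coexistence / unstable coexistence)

species 2 excludes species 1

Compare the nullcline intercepts: K1/α12 = 480/1.75 = 274 < K2 = 661; K2/α21 = 661/0.416 = 1590 > K1 = 480.
Since the inequalities point opposite ways, species 2 can invade but species 1 cannot.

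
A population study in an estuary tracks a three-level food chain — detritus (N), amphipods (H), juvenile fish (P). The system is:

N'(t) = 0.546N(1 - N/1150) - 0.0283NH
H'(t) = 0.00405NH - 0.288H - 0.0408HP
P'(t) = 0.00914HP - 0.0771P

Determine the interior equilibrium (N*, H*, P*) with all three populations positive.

N* ≈ 647, H* ≈ 8.44, P* ≈ 57.2

From dP/dt = 0: 0.00914H* = 0.0771, so H* = 8.44.
From dN/dt = 0: 0.546(1 - N*/1150) = 0.0283·8.44, giving N* = 1150·(1 - 0.437) = 647.
From dH/dt = 0: 0.00405·647 - 0.288 = 0.0408P*, so P* = 2.33/0.0408 = 57.2.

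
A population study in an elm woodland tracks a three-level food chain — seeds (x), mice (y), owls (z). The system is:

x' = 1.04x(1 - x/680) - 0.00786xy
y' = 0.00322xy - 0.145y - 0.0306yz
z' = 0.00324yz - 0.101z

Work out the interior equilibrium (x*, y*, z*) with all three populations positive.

x* ≈ 520, y* ≈ 31.2, z* ≈ 50

From dz/dt = 0: 0.00324y* = 0.101, so y* = 31.2.
From dx/dt = 0: 1.04(1 - x*/680) = 0.00786·31.2, giving x* = 680·(1 - 0.236) = 520.
From dy/dt = 0: 0.00322·520 - 0.145 = 0.0306z*, so z* = 1.53/0.0306 = 50.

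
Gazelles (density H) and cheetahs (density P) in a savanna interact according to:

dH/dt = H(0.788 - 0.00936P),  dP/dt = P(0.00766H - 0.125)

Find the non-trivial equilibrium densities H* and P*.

H* ≈ 16.3, P* ≈ 84.2

Set dP/dt = 0 with P > 0: 0.00766H - 0.125 = 0, so H* = 0.125/0.00766 = 16.3.
Set dH/dt = 0 with H > 0: 0.788 - 0.00936P = 0, so P* = 0.788/0.00936 = 84.2.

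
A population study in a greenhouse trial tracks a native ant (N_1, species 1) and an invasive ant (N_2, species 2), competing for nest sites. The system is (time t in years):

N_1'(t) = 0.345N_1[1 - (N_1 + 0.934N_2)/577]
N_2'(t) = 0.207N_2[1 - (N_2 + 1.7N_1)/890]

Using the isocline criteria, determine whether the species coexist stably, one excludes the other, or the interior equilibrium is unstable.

Compare the nullcline intercepts: K1/α12 = 577/0.934 = 618 < K2 = 890; K2/α21 = 890/1.7 = 524 < K1 = 577.
Since both are reversed, neither can invade when rare; the interior point is a saddle.

unstable coexistence (outcome depends on initial conditions)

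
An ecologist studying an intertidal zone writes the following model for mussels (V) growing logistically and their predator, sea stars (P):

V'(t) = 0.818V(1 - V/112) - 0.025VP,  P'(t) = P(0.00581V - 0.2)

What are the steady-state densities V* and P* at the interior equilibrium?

V* ≈ 34.4, P* ≈ 22.7

From dP/dt = 0 with P > 0: 0.00581V* = 0.2, so V* = 34.4.
Substitute into dV/dt = 0: 0.818(1 - 34.4/112) = 0.025P*.
The bracket is 0.693, giving P* = 0.567/0.025 = 22.7.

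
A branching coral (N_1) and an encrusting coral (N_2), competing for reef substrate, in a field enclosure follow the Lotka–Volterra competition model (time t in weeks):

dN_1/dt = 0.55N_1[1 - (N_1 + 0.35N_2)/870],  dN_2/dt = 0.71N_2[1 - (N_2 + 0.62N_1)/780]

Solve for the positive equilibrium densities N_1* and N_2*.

N_1* ≈ 762, N_2* ≈ 307

Setting both brackets to zero gives the nullclines N_1 + 0.35N_2 = 870 and 0.62N_1 + N_2 = 780.
Substituting N_2 = 780 - 0.62N_1 into the first: N_1(1 - 0.35·0.62) = 870 - 0.35·780.
So N_1* = 597/0.783 = 762, and then N_2* = 780 - 0.62·762 = 307.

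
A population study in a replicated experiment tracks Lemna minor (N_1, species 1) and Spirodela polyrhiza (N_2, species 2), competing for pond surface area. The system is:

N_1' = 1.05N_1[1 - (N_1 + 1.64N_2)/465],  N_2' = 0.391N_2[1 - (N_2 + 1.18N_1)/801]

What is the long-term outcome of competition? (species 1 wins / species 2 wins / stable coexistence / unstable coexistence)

species 2 excludes species 1

Compare the nullcline intercepts: K1/α12 = 465/1.64 = 284 < K2 = 801; K2/α21 = 801/1.18 = 679 > K1 = 465.
Since the inequalities point opposite ways, species 2 can invade but species 1 cannot.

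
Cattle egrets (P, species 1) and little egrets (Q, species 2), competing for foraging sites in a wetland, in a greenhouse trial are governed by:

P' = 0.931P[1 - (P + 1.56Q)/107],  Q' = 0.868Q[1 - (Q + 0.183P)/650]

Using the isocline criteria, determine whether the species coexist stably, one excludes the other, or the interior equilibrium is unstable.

species 2 excludes species 1

Compare the nullcline intercepts: K1/α12 = 107/1.56 = 68.6 < K2 = 650; K2/α21 = 650/0.183 = 3550 > K1 = 107.
Since the inequalities point opposite ways, species 2 can invade but species 1 cannot.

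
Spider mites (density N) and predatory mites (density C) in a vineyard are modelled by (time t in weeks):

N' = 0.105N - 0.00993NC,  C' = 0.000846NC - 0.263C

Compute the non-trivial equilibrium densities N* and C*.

N* ≈ 311, C* ≈ 10.6

Set dC/dt = 0 with C > 0: 0.000846N - 0.263 = 0, so N* = 0.263/0.000846 = 311.
Set dN/dt = 0 with N > 0: 0.105 - 0.00993C = 0, so C* = 0.105/0.00993 = 10.6.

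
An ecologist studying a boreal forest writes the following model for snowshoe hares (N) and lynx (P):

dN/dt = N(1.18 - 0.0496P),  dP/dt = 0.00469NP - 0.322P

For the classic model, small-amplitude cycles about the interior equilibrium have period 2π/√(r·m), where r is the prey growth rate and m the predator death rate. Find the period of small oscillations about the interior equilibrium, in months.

T ≈ 10.2 months

Here r = 1.18 and m = 0.322, so r·m = 0.38.
ω = √0.38 = 0.616 per month, hence T = 2π/ω ≈ 10.2 months.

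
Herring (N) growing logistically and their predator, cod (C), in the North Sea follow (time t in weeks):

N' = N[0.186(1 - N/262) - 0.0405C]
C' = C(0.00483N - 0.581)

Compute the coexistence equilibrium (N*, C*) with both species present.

From dC/dt = 0 with C > 0: 0.00483N* = 0.581, so N* = 120.
Substitute into dN/dt = 0: 0.186(1 - 120/262) = 0.0405C*.
The bracket is 0.541, giving C* = 0.101/0.0405 = 2.48.

N* ≈ 120, C* ≈ 2.48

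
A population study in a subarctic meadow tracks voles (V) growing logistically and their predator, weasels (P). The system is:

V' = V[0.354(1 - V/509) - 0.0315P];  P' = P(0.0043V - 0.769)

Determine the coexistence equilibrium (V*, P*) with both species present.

V* ≈ 179, P* ≈ 7.29

From dP/dt = 0 with P > 0: 0.0043V* = 0.769, so V* = 179.
Substitute into dV/dt = 0: 0.354(1 - 179/509) = 0.0315P*.
The bracket is 0.649, giving P* = 0.23/0.0315 = 7.29.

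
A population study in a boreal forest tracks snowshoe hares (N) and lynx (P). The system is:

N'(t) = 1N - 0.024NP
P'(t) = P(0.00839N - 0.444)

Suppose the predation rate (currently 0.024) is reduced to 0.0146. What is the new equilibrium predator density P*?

At the interior fixed point, setting dN/dt = 0 with N > 0 fixes P* = (prey growth rate)/(NP coefficient) — independent of the other coefficients.
With the change, P* = 1/0.0146 = 68.5; it rises from 41.7.

P* ≈ 68.5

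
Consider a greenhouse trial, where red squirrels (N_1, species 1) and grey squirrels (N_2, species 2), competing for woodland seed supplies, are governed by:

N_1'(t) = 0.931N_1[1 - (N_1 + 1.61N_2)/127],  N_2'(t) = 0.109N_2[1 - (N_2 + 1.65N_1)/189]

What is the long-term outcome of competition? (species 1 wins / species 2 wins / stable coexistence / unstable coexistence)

unstable coexistence (outcome depends on initial conditions)

Compare the nullcline intercepts: K1/α12 = 127/1.61 = 78.9 < K2 = 189; K2/α21 = 189/1.65 = 115 < K1 = 127.
Since both are reversed, neither can invade when rare; the interior point is a saddle.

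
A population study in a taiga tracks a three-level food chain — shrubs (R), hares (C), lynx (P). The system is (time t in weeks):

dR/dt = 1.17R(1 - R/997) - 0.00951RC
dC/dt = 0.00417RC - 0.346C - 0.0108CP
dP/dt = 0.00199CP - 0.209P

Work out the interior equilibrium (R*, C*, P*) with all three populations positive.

R* ≈ 146, C* ≈ 105, P* ≈ 24.3

From dP/dt = 0: 0.00199C* = 0.209, so C* = 105.
From dR/dt = 0: 1.17(1 - R*/997) = 0.00951·105, giving R* = 997·(1 - 0.854) = 146.
From dC/dt = 0: 0.00417·146 - 0.346 = 0.0108P*, so P* = 0.262/0.0108 = 24.3.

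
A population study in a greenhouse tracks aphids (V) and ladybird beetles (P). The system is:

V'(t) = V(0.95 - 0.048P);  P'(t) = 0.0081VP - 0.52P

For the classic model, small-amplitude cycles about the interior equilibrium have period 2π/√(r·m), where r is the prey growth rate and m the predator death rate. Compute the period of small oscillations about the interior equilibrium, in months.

Here r = 0.95 and m = 0.52, so r·m = 0.494.
ω = √0.494 = 0.703 per month, hence T = 2π/ω ≈ 8.94 months.

T ≈ 8.94 months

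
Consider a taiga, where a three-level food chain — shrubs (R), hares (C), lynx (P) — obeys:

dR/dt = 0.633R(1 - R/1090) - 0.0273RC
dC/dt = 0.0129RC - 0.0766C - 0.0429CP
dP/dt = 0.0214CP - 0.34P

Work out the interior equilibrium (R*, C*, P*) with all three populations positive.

R* ≈ 343, C* ≈ 15.9, P* ≈ 101

From dP/dt = 0: 0.0214C* = 0.34, so C* = 15.9.
From dR/dt = 0: 0.633(1 - R*/1090) = 0.0273·15.9, giving R* = 1090·(1 - 0.685) = 343.
From dC/dt = 0: 0.0129·343 - 0.0766 = 0.0429P*, so P* = 4.35/0.0429 = 101.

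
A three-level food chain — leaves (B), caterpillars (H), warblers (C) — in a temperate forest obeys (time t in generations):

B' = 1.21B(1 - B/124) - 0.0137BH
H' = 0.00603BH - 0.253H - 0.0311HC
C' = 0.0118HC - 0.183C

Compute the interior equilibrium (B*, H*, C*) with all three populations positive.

From dC/dt = 0: 0.0118H* = 0.183, so H* = 15.5.
From dB/dt = 0: 1.21(1 - B*/124) = 0.0137·15.5, giving B* = 124·(1 - 0.176) = 102.
From dH/dt = 0: 0.00603·102 - 0.253 = 0.0311C*, so C* = 0.363/0.0311 = 11.7.

B* ≈ 102, H* ≈ 15.5, C* ≈ 11.7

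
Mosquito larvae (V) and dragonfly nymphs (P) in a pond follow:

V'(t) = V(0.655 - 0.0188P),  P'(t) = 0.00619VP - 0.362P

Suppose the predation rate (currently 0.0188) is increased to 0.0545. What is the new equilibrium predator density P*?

At the interior fixed point, setting dV/dt = 0 with V > 0 fixes P* = (prey growth rate)/(VP coefficient) — independent of the other coefficients.
With the change, P* = 0.655/0.0545 = 12; it falls from 34.8.

P* ≈ 12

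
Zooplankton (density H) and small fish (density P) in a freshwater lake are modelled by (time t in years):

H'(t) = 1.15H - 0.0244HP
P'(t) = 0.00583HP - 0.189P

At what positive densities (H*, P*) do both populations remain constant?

Set dP/dt = 0 with P > 0: 0.00583H - 0.189 = 0, so H* = 0.189/0.00583 = 32.4.
Set dH/dt = 0 with H > 0: 1.15 - 0.0244P = 0, so P* = 1.15/0.0244 = 47.1.

H* ≈ 32.4, P* ≈ 47.1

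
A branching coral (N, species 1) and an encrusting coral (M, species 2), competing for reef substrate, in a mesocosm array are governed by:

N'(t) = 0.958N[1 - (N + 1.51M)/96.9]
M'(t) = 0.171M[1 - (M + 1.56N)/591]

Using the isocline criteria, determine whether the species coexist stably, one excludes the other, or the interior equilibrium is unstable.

species 2 excludes species 1

Compare the nullcline intercepts: K1/α12 = 96.9/1.51 = 64.2 < K2 = 591; K2/α21 = 591/1.56 = 379 > K1 = 96.9.
Since the inequalities point opposite ways, species 2 can invade but species 1 cannot.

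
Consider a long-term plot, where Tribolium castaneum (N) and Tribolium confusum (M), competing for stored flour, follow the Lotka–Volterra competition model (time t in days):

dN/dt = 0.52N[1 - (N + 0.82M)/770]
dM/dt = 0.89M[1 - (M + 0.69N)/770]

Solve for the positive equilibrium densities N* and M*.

Setting both brackets to zero gives the nullclines N + 0.82M = 770 and 0.69N + M = 770.
Substituting M = 770 - 0.69N into the first: N(1 - 0.82·0.69) = 770 - 0.82·770.
So N* = 139/0.434 = 319, and then M* = 770 - 0.69·319 = 550.

N* ≈ 319, M* ≈ 550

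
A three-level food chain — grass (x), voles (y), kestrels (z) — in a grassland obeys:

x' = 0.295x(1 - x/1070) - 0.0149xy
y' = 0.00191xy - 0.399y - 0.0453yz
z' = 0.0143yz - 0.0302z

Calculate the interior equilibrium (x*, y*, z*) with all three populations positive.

From dz/dt = 0: 0.0143y* = 0.0302, so y* = 2.11.
From dx/dt = 0: 0.295(1 - x*/1070) = 0.0149·2.11, giving x* = 1070·(1 - 0.107) = 956.
From dy/dt = 0: 0.00191·956 - 0.399 = 0.0453z*, so z* = 1.43/0.0453 = 31.5.

x* ≈ 956, y* ≈ 2.11, z* ≈ 31.5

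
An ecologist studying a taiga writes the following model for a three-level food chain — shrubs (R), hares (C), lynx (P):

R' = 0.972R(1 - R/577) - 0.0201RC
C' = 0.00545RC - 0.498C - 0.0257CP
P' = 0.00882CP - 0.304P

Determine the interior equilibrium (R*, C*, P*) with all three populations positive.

R* ≈ 166, C* ≈ 34.5, P* ≈ 15.8

From dP/dt = 0: 0.00882C* = 0.304, so C* = 34.5.
From dR/dt = 0: 0.972(1 - R*/577) = 0.0201·34.5, giving R* = 577·(1 - 0.713) = 166.
From dC/dt = 0: 0.00545·166 - 0.498 = 0.0257P*, so P* = 0.405/0.0257 = 15.8.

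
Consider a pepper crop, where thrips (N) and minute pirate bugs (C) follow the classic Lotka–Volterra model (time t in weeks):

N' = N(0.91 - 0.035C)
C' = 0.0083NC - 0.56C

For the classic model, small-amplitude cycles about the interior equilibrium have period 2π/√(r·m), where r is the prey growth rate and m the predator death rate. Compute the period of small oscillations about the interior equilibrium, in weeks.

Here r = 0.91 and m = 0.56, so r·m = 0.51.
ω = √0.51 = 0.714 per week, hence T = 2π/ω ≈ 8.8 weeks.

T ≈ 8.8 weeks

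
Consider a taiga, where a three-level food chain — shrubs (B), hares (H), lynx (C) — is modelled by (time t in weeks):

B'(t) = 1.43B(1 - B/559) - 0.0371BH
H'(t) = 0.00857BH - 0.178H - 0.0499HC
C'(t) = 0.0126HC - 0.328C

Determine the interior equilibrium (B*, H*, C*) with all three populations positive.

B* ≈ 181, H* ≈ 26, C* ≈ 27.6

From dC/dt = 0: 0.0126H* = 0.328, so H* = 26.
From dB/dt = 0: 1.43(1 - B*/559) = 0.0371·26, giving B* = 559·(1 - 0.675) = 181.
From dH/dt = 0: 0.00857·181 - 0.178 = 0.0499C*, so C* = 1.38/0.0499 = 27.6.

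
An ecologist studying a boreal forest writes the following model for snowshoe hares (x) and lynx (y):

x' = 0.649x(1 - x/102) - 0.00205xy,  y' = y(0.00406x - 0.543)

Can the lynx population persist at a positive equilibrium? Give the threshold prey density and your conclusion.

Threshold x = 134; K < 134, so no, the predator goes extinct.

The predator equation gives dy/dt > 0 only when x > 0.543/0.00406 = 134.
Without the predator, x → K = 102. Since 102 < 134, the predator cannot invade.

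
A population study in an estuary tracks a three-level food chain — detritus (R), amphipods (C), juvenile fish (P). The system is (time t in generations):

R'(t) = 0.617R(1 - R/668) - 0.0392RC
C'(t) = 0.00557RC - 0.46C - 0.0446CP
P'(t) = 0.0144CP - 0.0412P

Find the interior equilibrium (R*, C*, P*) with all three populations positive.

From dP/dt = 0: 0.0144C* = 0.0412, so C* = 2.86.
From dR/dt = 0: 0.617(1 - R*/668) = 0.0392·2.86, giving R* = 668·(1 - 0.182) = 547.
From dC/dt = 0: 0.00557·547 - 0.46 = 0.0446P*, so P* = 2.58/0.0446 = 57.9.

R* ≈ 547, C* ≈ 2.86, P* ≈ 57.9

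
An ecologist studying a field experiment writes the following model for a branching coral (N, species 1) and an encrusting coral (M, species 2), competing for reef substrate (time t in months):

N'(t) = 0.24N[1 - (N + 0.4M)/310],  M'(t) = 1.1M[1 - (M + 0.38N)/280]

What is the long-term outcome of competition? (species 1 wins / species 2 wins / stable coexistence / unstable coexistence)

Compare the nullcline intercepts: K1/α12 = 310/0.4 = 775 > K2 = 280; K2/α21 = 280/0.38 = 737 > K1 = 310.
Since both inequalities hold, each species can invade when rare, so the interior equilibrium is stable.

stable coexistence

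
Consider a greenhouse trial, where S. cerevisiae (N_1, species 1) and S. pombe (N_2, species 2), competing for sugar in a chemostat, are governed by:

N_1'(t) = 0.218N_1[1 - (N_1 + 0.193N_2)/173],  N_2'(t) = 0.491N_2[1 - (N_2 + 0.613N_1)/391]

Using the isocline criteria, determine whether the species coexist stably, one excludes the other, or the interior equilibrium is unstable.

stable coexistence

Compare the nullcline intercepts: K1/α12 = 173/0.193 = 896 > K2 = 391; K2/α21 = 391/0.613 = 638 > K1 = 173.
Since both inequalities hold, each species can invade when rare, so the interior equilibrium is stable.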